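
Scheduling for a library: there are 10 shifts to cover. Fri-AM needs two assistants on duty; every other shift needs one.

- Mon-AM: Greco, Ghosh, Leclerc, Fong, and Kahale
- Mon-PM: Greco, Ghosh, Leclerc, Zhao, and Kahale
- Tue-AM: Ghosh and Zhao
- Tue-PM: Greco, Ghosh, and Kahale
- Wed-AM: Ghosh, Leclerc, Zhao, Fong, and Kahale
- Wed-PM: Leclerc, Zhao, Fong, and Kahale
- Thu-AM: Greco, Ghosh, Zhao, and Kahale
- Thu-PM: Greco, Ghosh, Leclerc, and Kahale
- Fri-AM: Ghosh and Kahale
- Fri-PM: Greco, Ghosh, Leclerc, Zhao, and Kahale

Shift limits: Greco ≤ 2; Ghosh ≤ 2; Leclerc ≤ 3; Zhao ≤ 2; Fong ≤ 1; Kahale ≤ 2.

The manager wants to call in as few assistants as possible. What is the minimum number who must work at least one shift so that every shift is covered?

5

11 slots to fill and no one can take more than 3, so at least ⌈11/3⌉ = 4 assistants are needed.
Any 4 assistants together have capacity at most 3+2+2+2 = 9 < 11 slots, so 4 can never suffice.
Greco, Ghosh, Leclerc, Zhao, and Kahale alone can cover everything: Mon-AM→Greco, Mon-PM→Zhao, Tue-AM→Ghosh, Tue-PM→Greco, Wed-AM→Leclerc, Wed-PM→Leclerc, Thu-AM→Zhao, Thu-PM→Leclerc, Fri-AM→Ghosh+Kahale, Fri-PM→Kahale.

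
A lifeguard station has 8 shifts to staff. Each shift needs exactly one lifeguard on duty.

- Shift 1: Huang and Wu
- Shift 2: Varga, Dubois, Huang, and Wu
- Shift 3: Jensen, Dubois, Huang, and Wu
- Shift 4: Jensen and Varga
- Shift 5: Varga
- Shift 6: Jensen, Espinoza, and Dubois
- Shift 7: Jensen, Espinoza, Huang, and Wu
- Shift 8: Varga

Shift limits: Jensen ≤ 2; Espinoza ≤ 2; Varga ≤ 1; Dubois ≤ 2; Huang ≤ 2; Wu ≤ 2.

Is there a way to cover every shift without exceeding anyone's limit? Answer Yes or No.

No

Total capacity is 11 and 8 slots are needed, so capacity alone doesn't rule it out.
Shifts {Shift 5, Shift 8} need 2 worker-slots in total, but the lifeguards available for any of those shifts (Varga) can supply at most 1 among them. So no valid schedule exists.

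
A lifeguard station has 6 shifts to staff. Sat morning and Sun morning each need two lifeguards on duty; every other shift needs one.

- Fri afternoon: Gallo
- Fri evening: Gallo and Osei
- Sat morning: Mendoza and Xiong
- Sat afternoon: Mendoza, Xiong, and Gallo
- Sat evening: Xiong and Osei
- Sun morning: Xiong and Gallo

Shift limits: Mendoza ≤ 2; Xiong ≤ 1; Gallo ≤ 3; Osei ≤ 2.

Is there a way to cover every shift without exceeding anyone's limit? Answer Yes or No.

No

Total capacity is 8 and 8 slots are needed, so capacity alone doesn't rule it out.
Shifts {Sat morning, Sun morning} need 4 worker-slots in total, but the lifeguards available for any of those shifts (Mendoza, Xiong, and Gallo) can supply at most 3 among them. So no valid schedule exists.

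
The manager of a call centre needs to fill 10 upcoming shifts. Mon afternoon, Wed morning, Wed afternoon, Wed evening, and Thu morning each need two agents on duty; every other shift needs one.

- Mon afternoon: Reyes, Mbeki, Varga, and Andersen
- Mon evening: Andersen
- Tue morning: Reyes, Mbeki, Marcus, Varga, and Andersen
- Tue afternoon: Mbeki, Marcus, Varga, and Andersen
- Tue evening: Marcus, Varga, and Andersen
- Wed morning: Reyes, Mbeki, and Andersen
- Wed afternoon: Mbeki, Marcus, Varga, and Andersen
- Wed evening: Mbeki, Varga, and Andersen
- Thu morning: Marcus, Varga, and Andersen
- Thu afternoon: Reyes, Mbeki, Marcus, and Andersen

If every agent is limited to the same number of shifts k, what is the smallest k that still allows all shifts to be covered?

3

With 5 agents and 15 worker-slots to fill, someone must work at least ⌈15/5⌉ = 3 shifts, so k ≥ 3.
k = 3 works: Mon afternoon→Varga+Andersen, Mon evening→Andersen, Tue morning→Reyes, Tue afternoon→Mbeki, Tue evening→Marcus, Wed morning→Reyes+Mbeki, Wed afternoon→Marcus+Andersen, Wed evening→Mbeki+Varga, Thu morning→Marcus+Varga, Thu afternoon→Reyes.
Loads: Reyes 3, Mbeki 3, Marcus 3, Varga 3, Andersen 3 — all ≤ 3.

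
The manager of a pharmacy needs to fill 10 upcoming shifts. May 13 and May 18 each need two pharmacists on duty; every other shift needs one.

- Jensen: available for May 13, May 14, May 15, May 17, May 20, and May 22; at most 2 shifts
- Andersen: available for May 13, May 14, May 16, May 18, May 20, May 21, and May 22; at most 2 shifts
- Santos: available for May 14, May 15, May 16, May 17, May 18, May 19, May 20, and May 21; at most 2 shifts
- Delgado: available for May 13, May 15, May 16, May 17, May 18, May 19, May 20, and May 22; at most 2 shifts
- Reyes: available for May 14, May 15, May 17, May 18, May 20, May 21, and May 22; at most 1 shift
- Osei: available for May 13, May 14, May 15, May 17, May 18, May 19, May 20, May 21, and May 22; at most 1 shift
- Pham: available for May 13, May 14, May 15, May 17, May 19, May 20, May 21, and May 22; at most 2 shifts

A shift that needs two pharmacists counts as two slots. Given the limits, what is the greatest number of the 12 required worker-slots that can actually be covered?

Total capacity across all pharmacists is 2+2+2+2+1+1+2 = 12, and 12 slots are needed, so at most 12 can be filled.
An assignment achieving 12: May 13→Jensen+Andersen, May 14→Jensen, May 15→Delgado, May 16→Andersen, May 17→Osei, May 18→Santos+Delgado, May 19→Santos, May 20→Pham, May 21→Reyes, May 22→Pham.
Loads: Jensen 2/2, Andersen 2/2, Santos 2/2, Delgado 2/2, Reyes 1/1, Osei 1/1, Pham 2/2.

12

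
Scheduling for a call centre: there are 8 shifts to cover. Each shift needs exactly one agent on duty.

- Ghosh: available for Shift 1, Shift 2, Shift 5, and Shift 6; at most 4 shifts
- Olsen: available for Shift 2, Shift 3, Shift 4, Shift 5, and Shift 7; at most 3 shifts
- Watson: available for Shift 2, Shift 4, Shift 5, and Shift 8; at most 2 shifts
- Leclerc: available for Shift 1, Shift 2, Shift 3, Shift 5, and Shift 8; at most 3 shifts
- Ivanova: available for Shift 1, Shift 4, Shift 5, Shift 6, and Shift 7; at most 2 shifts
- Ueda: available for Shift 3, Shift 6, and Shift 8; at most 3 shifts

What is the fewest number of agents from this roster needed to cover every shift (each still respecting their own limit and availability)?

3

8 slots to fill and no one can take more than 4, so at least ⌈8/4⌉ = 2 agents are needed.
Any 2 agents together have capacity at most 4+3 = 7 < 8 slots, so 2 can never suffice.
Ghosh, Olsen, and Watson alone can cover everything: Shift 1→Ghosh, Shift 2→Ghosh, Shift 3→Olsen, Shift 4→Olsen, Shift 5→Ghosh, Shift 6→Ghosh, Shift 7→Olsen, Shift 8→Watson.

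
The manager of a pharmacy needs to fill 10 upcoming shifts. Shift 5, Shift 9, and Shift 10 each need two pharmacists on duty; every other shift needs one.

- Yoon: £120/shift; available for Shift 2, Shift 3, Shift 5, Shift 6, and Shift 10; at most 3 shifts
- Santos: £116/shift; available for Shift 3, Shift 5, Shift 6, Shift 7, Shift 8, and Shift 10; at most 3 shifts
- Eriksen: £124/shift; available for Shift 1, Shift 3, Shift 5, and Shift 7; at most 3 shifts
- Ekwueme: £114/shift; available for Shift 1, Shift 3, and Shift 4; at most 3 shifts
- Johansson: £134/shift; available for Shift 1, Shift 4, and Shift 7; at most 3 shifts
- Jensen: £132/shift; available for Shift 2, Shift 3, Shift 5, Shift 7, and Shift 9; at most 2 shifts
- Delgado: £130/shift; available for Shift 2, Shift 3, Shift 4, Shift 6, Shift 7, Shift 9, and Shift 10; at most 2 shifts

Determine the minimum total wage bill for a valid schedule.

£1560

Shift 8 can only be covered by Santos, so that assignment is forced.
Shift 9 can only be covered by Jensen and Delgado, so that assignment is forced.
Picking the cheapest available pharmacist for each shift independently would cost £1544, but that ignores the shift limits.
An optimal schedule: Shift 1→Ekwueme, Shift 2→Yoon, Shift 3→Ekwueme, Shift 4→Ekwueme, Shift 5→Yoon+Eriksen, Shift 6→Santos, Shift 7→Eriksen, Shift 8→Santos, Shift 9→Delgado+Jensen, Shift 10→Santos+Yoon.
Total: 114 + 120 + 114 + 114 + 120 + 124 + 116 + 124 + 116 + 130 + 132 + 116 + 120 = £1560.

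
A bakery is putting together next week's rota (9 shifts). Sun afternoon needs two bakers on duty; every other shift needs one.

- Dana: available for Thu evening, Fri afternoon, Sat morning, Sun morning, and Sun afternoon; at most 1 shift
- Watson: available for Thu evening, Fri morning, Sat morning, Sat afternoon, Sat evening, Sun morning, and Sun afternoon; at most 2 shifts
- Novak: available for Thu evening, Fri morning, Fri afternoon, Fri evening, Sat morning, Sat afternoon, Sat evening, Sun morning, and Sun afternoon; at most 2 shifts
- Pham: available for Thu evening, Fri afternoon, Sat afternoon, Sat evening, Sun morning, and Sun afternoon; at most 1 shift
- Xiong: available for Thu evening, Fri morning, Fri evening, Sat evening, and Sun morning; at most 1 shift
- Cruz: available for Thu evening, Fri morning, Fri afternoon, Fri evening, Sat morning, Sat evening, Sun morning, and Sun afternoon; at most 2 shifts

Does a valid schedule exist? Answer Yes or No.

No

Total capacity is 1+2+2+1+1+2 = 9 but 10 worker-slots are needed — infeasible.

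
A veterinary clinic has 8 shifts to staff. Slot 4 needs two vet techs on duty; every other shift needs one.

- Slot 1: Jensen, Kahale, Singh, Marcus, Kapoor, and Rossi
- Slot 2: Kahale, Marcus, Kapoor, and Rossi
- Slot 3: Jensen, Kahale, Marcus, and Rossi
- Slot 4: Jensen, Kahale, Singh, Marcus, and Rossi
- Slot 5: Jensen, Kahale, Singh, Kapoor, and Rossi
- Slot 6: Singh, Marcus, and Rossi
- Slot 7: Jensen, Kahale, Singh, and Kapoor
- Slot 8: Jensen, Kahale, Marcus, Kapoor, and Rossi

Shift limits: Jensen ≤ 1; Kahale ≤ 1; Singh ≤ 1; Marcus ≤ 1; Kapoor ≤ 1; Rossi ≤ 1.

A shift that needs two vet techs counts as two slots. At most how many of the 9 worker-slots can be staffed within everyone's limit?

6

Total capacity across all vet techs is 1+1+1+1+1+1 = 6, and 9 slots are needed, so at most 6 can be filled.
An assignment achieving 6: Slot 2→Kahale, Slot 3→Jensen, Slot 4→Marcus+Rossi, Slot 6→Singh, Slot 7→Kapoor.
Loads: Jensen 1/1, Kahale 1/1, Singh 1/1, Marcus 1/1, Kapoor 1/1, Rossi 1/1.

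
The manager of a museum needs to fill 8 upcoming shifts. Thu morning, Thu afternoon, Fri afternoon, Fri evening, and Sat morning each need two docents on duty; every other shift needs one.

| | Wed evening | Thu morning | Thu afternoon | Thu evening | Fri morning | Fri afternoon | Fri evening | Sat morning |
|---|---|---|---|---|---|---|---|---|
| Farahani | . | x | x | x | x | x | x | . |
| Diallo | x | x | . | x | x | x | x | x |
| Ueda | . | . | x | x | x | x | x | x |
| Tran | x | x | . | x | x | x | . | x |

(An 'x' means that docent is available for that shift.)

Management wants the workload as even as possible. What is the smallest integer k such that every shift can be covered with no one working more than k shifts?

4

With 4 docents and 13 worker-slots to fill, someone must work at least ⌈13/4⌉ = 4 shifts, so k ≥ 4.
k = 4 works: Wed evening→Diallo, Thu morning→Farahani+Diallo, Thu afternoon→Farahani+Ueda, Thu evening→Farahani, Fri morning→Ueda, Fri afternoon→Ueda+Tran, Fri evening→Farahani+Diallo, Sat morning→Diallo+Ueda.
Loads: Farahani 4, Diallo 4, Ueda 4, Tran 1 — all ≤ 4.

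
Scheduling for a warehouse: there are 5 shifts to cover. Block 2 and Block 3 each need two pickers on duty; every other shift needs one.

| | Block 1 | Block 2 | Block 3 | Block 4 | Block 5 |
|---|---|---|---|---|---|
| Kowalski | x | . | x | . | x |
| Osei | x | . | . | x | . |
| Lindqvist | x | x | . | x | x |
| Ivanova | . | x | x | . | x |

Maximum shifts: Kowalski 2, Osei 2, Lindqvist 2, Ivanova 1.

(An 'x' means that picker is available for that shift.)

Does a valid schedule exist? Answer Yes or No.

Total capacity is 7 and 7 slots are needed, so capacity alone doesn't rule it out.
Shifts {Block 2, Block 3} need 4 worker-slots in total, but the pickers available for any of those shifts (Kowalski, Lindqvist, and Ivanova) can supply at most 3 among them. So no valid schedule exists.

No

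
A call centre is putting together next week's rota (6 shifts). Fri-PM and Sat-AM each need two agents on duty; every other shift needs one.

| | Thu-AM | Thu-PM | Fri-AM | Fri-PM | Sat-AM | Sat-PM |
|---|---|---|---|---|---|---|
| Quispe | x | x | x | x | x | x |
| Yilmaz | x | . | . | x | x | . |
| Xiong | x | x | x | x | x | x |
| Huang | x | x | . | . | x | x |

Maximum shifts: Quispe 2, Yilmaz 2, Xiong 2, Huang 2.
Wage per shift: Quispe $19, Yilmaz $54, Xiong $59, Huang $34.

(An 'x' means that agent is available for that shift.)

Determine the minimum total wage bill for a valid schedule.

Picking the cheapest available agent for each shift independently would cost $202, but that ignores the shift limits.
An optimal schedule: Thu-AM→Huang, Thu-PM→Quispe, Fri-AM→Quispe, Fri-PM→Yilmaz+Xiong, Sat-AM→Yilmaz+Huang, Sat-PM→Xiong.
Total: 34 + 19 + 19 + 54 + 59 + 54 + 34 + 59 = $332.

$332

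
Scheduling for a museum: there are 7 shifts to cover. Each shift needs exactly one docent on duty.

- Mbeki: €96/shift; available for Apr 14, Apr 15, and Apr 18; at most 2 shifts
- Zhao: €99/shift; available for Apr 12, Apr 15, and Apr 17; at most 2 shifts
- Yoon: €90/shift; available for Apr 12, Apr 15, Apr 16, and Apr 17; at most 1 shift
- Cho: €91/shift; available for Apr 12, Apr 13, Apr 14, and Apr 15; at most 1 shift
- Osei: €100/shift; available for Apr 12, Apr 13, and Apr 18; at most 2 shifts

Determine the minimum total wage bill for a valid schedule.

Apr 16 can only be covered by Yoon, so that assignment is forced.
Picking the cheapest available docent for each shift independently would cost €638, but that ignores the shift limits.
An optimal schedule: Apr 12→Osei, Apr 13→Cho, Apr 14→Mbeki, Apr 15→Zhao, Apr 16→Yoon, Apr 17→Zhao, Apr 18→Mbeki.
Total: 100 + 91 + 96 + 99 + 90 + 99 + 96 = €671.

€671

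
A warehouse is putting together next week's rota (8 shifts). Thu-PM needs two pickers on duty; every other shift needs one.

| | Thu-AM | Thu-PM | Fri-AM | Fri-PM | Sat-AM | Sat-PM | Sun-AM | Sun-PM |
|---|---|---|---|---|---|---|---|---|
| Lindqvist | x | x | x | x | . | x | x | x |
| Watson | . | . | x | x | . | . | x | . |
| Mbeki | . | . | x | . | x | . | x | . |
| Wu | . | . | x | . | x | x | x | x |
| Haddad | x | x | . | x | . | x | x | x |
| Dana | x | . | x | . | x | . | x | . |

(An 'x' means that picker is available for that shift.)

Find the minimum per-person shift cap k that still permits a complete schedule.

2

With 6 pickers and 9 worker-slots to fill, someone must work at least ⌈9/6⌉ = 2 shifts, so k ≥ 2.
k = 2 works: Thu-AM→Lindqvist, Thu-PM→Lindqvist+Haddad, Fri-AM→Watson, Fri-PM→Watson, Sat-AM→Mbeki, Sat-PM→Wu, Sun-AM→Mbeki, Sun-PM→Wu.
Loads: Lindqvist 2, Watson 2, Mbeki 2, Wu 2, Haddad 1, Dana 0 — all ≤ 2.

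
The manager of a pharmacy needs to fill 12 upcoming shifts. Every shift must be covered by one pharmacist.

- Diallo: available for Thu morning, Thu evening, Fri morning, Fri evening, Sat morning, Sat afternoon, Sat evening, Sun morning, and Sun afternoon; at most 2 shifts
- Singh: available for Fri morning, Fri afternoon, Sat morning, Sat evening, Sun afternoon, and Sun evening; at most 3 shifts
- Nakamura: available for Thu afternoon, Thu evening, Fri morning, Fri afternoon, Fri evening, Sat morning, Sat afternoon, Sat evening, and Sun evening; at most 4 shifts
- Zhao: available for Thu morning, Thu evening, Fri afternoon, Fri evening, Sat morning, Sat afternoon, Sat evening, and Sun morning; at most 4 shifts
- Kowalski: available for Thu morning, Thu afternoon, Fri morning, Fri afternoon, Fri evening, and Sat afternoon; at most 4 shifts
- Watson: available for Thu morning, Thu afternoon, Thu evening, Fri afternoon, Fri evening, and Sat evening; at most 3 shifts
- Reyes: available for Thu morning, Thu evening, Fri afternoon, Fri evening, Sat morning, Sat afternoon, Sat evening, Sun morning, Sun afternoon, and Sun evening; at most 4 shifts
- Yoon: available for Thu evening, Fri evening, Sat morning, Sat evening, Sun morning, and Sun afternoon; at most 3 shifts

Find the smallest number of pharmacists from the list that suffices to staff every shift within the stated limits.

12 slots to fill and no one can take more than 4, so at least ⌈12/4⌉ = 3 pharmacists are needed.
Nakamura, Zhao, and Reyes alone can cover everything: Thu morning→Zhao, Thu afternoon→Nakamura, Thu evening→Nakamura, Fri morning→Nakamura, Fri afternoon→Zhao, Fri evening→Zhao, Sat morning→Reyes, Sat afternoon→Reyes, Sat evening→Reyes, Sun morning→Zhao, Sun afternoon→Reyes, Sun evening→Nakamura.

3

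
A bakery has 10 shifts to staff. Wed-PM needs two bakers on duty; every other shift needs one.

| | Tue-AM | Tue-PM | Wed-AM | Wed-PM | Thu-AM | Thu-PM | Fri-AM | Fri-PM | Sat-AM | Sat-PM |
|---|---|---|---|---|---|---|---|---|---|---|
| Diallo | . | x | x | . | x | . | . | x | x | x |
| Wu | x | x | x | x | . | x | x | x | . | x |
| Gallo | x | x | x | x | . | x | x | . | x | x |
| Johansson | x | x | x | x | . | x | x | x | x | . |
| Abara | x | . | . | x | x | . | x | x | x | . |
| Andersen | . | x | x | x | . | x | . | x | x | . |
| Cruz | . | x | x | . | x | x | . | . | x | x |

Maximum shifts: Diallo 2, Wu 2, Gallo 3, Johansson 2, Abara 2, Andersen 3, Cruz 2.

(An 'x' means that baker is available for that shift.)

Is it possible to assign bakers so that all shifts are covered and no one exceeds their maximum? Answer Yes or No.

One valid schedule: Tue-AM→Wu, Tue-PM→Gallo, Wed-AM→Gallo, Wed-PM→Abara+Andersen, Thu-AM→Diallo, Thu-PM→Gallo, Fri-AM→Wu, Fri-PM→Johansson, Sat-AM→Johansson, Sat-PM→Diallo.
Loads: Diallo 2/2, Wu 2/2, Gallo 3/3, Johansson 2/2, Abara 1/2, Andersen 1/3, Cruz 0/2 — all within limits.

Yes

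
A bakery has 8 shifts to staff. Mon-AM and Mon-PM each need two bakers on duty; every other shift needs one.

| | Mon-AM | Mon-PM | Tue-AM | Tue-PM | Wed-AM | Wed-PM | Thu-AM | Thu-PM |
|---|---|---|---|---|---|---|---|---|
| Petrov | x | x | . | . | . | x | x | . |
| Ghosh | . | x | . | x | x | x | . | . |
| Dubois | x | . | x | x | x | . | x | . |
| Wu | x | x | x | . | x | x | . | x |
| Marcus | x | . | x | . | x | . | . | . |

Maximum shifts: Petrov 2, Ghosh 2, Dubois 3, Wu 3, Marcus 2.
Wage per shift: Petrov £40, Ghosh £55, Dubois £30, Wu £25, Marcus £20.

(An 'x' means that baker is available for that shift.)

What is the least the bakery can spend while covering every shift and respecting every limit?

£285

Thu-PM can only be covered by Wu, so that assignment is forced.
Picking the cheapest available baker for each shift independently would cost £260, but that ignores the shift limits.
An optimal schedule: Mon-AM→Dubois+Petrov, Mon-PM→Wu+Petrov, Tue-AM→Marcus, Tue-PM→Dubois, Wed-AM→Marcus, Wed-PM→Wu, Thu-AM→Dubois, Thu-PM→Wu.
Total: 30 + 40 + 25 + 40 + 20 + 30 + 20 + 25 + 30 + 25 = £285.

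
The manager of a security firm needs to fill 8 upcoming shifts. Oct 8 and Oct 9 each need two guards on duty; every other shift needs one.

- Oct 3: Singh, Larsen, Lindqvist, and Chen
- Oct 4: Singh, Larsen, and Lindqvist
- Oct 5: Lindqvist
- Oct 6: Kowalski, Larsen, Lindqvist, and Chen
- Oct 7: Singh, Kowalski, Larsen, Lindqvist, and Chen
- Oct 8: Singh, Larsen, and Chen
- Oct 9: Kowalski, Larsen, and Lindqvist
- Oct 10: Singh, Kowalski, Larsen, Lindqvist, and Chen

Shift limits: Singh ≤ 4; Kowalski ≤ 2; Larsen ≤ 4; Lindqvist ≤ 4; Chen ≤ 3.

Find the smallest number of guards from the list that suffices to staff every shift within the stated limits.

10 slots to fill and no one can take more than 4, so at least ⌈10/4⌉ = 3 guards are needed.
Singh, Larsen, and Lindqvist alone can cover everything: Oct 3→Singh, Oct 4→Singh, Oct 5→Lindqvist, Oct 6→Larsen, Oct 7→Singh, Oct 8→Singh+Larsen, Oct 9→Larsen+Lindqvist, Oct 10→Larsen.

3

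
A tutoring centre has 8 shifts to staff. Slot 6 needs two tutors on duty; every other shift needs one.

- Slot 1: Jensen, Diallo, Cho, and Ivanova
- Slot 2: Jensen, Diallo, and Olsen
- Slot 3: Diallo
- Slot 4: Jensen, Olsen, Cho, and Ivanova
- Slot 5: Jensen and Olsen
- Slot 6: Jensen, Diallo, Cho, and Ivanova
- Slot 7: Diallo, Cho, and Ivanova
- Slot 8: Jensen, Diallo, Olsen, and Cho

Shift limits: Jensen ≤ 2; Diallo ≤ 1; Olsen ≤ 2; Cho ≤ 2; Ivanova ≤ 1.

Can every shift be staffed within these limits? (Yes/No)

No

Total capacity is 2+1+2+2+1 = 8 but 9 worker-slots are needed — infeasible.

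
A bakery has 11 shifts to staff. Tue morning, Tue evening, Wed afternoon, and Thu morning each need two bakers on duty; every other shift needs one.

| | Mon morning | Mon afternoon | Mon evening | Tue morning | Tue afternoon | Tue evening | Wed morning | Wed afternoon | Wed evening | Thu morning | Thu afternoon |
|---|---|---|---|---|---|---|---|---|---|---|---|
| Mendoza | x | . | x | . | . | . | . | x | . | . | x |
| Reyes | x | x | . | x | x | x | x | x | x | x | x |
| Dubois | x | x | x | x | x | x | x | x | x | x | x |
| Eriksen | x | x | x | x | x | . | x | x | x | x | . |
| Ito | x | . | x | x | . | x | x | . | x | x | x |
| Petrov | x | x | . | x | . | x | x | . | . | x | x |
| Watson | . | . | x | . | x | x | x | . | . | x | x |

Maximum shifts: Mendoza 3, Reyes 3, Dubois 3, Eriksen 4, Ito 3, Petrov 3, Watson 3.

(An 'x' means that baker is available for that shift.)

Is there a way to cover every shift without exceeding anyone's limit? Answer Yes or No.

Yes

One valid schedule: Mon morning→Mendoza, Mon afternoon→Reyes, Mon evening→Mendoza, Tue morning→Eriksen+Ito, Tue afternoon→Reyes, Tue evening→Ito+Petrov, Wed morning→Dubois, Wed afternoon→Mendoza+Dubois, Wed evening→Reyes, Thu morning→Eriksen+Ito, Thu afternoon→Dubois.
Loads: Mendoza 3/3, Reyes 3/3, Dubois 3/3, Eriksen 2/4, Ito 3/3, Petrov 1/3, Watson 0/3 — all within limits.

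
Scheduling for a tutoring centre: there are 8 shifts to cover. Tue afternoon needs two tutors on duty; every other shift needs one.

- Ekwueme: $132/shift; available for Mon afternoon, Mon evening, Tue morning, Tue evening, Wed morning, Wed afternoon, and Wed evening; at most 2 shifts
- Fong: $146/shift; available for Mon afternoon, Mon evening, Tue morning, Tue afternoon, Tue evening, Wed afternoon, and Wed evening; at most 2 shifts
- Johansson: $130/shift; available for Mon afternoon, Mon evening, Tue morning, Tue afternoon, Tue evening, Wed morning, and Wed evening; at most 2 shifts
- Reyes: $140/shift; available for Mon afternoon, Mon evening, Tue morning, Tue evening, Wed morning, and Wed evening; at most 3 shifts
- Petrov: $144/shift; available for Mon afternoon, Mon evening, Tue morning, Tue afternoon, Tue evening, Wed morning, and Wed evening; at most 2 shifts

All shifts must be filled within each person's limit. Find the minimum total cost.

Picking the cheapest available tutor for each shift independently would cost $1186, but that ignores the shift limits.
An optimal schedule: Mon afternoon→Ekwueme, Mon evening→Reyes, Tue morning→Reyes, Tue afternoon→Johansson+Petrov, Tue evening→Reyes, Wed morning→Johansson, Wed afternoon→Ekwueme, Wed evening→Petrov.
Total: 132 + 140 + 140 + 130 + 144 + 140 + 130 + 132 + 144 = $1232.

$1232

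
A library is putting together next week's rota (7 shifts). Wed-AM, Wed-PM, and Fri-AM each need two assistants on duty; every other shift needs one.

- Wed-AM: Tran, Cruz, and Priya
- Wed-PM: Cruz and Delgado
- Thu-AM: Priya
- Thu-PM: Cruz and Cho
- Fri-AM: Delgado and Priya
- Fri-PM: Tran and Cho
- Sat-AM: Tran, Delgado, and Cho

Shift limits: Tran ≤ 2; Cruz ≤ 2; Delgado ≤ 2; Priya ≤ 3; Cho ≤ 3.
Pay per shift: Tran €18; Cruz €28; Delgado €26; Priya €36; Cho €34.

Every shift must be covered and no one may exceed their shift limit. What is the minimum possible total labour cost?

€284

Wed-PM can only be covered by Cruz and Delgado, so that assignment is forced.
Thu-AM can only be covered by Priya, so that assignment is forced.
Fri-AM can only be covered by Delgado and Priya, so that assignment is forced.
Picking the cheapest available assistant for each shift independently would cost €262, but that ignores the shift limits.
An optimal schedule: Wed-AM→Tran+Cruz, Wed-PM→Delgado+Cruz, Thu-AM→Priya, Thu-PM→Cho, Fri-AM→Delgado+Priya, Fri-PM→Tran, Sat-AM→Cho.
Total: 18 + 28 + 26 + 28 + 36 + 34 + 26 + 36 + 18 + 34 = €284.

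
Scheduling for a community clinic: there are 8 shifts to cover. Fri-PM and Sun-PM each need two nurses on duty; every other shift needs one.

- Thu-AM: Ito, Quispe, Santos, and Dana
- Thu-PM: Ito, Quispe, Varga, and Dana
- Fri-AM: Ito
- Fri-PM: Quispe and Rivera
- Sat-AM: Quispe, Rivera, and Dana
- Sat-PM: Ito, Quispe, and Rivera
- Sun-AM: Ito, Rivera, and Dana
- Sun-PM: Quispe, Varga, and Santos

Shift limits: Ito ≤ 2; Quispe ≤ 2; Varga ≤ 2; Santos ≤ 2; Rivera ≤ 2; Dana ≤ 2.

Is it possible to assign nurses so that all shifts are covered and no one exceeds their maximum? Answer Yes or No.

Yes

Fri-AM can only be covered by Ito, so that assignment is forced.
Fri-PM can only be covered by Quispe and Rivera, so that assignment is forced.
One valid schedule: Thu-AM→Santos, Thu-PM→Varga, Fri-AM→Ito, Fri-PM→Quispe+Rivera, Sat-AM→Quispe, Sat-PM→Ito, Sun-AM→Rivera, Sun-PM→Varga+Santos.
Loads: Ito 2/2, Quispe 2/2, Varga 2/2, Santos 2/2, Rivera 2/2, Dana 0/2 — all within limits.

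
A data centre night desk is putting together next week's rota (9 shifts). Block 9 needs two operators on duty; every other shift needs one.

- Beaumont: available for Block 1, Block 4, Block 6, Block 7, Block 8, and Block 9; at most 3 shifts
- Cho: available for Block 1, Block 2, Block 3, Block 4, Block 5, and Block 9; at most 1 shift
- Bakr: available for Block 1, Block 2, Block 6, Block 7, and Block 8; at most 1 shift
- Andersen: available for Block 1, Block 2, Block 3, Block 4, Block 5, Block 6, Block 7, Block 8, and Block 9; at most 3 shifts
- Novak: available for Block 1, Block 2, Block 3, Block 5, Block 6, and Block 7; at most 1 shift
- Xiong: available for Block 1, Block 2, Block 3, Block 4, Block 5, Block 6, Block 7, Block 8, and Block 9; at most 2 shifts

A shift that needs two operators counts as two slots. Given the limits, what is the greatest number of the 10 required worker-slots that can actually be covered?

10

Total capacity across all operators is 3+1+1+3+1+2 = 11, and 10 slots are needed, so at most 10 can be filled.
An assignment achieving 10: Block 1→Xiong, Block 2→Bakr, Block 3→Cho, Block 4→Beaumont, Block 5→Andersen, Block 6→Andersen, Block 7→Novak, Block 8→Beaumont, Block 9→Beaumont+Andersen.
Loads: Beaumont 3/3, Cho 1/1, Bakr 1/1, Andersen 3/3, Novak 1/1, Xiong 1/2.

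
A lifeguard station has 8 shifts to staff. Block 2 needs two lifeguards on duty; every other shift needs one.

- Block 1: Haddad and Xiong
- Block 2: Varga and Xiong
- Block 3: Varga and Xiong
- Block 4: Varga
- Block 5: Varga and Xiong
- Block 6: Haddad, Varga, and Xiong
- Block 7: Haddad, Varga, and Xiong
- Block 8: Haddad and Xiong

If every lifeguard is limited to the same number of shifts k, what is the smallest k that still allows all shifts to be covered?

3

With 3 lifeguards and 9 worker-slots to fill, someone must work at least ⌈9/3⌉ = 3 shifts, so k ≥ 3.
k = 3 works: Block 1→Haddad, Block 2→Varga+Xiong, Block 3→Varga, Block 4→Varga, Block 5→Xiong, Block 6→Haddad, Block 7→Xiong, Block 8→Haddad.
Loads: Haddad 3, Varga 3, Xiong 3 — all ≤ 3.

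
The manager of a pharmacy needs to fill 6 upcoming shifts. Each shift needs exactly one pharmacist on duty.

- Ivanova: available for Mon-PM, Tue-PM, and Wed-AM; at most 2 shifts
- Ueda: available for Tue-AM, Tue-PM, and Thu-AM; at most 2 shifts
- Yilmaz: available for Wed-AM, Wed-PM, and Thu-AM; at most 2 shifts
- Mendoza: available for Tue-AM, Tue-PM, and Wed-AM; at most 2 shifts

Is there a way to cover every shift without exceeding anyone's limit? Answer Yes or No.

Mon-PM can only be covered by Ivanova, so that assignment is forced.
Wed-PM can only be covered by Yilmaz, so that assignment is forced.
One valid schedule: Mon-PM→Ivanova, Tue-AM→Ueda, Tue-PM→Ivanova, Wed-AM→Yilmaz, Wed-PM→Yilmaz, Thu-AM→Ueda.
Loads: Ivanova 2/2, Ueda 2/2, Yilmaz 2/2, Mendoza 0/2 — all within limits.

Yes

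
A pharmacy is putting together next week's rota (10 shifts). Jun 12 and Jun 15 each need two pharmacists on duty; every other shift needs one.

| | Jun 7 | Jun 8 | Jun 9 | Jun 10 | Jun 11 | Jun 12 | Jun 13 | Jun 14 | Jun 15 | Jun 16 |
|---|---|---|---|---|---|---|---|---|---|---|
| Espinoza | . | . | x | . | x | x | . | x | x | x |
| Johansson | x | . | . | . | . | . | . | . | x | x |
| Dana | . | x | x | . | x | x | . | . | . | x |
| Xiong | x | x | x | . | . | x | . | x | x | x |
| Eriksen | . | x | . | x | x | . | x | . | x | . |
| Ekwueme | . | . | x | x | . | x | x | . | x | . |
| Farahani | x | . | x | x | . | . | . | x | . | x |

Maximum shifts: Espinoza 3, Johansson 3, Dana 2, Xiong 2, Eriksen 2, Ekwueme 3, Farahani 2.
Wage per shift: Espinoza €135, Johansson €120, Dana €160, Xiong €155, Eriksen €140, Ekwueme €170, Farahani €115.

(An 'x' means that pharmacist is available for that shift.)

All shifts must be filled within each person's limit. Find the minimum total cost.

Picking the cheapest available pharmacist for each shift independently would cost €1535, but that ignores the shift limits.
An optimal schedule: Jun 7→Johansson, Jun 8→Eriksen, Jun 9→Espinoza, Jun 10→Farahani, Jun 11→Espinoza, Jun 12→Espinoza+Xiong, Jun 13→Eriksen, Jun 14→Farahani, Jun 15→Johansson+Xiong, Jun 16→Johansson.
Total: 120 + 140 + 135 + 115 + 135 + 135 + 155 + 140 + 115 + 120 + 155 + 120 = €1585.

€1585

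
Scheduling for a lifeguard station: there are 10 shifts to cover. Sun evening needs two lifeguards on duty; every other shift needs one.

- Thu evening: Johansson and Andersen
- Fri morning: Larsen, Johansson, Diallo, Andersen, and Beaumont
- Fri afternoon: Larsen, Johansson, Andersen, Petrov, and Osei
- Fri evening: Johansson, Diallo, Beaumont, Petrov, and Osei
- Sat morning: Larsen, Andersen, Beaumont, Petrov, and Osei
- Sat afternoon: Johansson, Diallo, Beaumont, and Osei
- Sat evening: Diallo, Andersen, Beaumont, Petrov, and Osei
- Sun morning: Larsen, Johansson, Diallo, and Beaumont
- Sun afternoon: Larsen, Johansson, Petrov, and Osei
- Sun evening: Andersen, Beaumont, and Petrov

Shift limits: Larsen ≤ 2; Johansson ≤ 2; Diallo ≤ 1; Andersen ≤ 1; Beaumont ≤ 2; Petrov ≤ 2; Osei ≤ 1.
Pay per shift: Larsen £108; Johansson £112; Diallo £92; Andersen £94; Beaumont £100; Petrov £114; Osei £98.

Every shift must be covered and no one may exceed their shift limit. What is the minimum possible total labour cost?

Picking the cheapest available lifeguard for each shift independently would cost £1034, but that ignores the shift limits.
An optimal schedule: Thu evening→Johansson, Fri morning→Diallo, Fri afternoon→Petrov, Fri evening→Beaumont, Sat morning→Petrov, Sat afternoon→Johansson, Sat evening→Osei, Sun morning→Larsen, Sun afternoon→Larsen, Sun evening→Andersen+Beaumont.
Total: 112 + 92 + 114 + 100 + 114 + 112 + 98 + 108 + 108 + 94 + 100 = £1152.

£1152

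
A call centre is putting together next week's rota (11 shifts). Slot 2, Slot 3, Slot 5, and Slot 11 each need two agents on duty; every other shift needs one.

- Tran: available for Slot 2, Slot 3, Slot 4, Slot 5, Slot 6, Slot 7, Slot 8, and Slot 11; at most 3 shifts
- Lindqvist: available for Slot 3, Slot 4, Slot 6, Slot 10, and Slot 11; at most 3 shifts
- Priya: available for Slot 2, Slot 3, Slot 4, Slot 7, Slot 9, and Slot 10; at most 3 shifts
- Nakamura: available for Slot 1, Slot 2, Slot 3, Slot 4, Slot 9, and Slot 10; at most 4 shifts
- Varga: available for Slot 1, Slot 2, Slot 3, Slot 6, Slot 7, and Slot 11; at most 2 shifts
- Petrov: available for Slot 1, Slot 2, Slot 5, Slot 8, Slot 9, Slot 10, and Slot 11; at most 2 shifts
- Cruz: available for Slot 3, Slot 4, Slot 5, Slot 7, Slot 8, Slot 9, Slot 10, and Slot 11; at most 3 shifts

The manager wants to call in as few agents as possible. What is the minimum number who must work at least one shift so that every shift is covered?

15 slots to fill and no one can take more than 4, so at least ⌈15/4⌉ = 4 agents are needed.
Any 4 agents together have capacity at most 4+3+3+3 = 13 < 15 slots, so 4 can never suffice.
Tran, Lindqvist, Priya, Nakamura, and Petrov alone can cover everything: Slot 1→Nakamura, Slot 2→Priya+Nakamura, Slot 3→Lindqvist+Nakamura, Slot 4→Lindqvist, Slot 5→Tran+Petrov, Slot 6→Tran, Slot 7→Priya, Slot 8→Tran, Slot 9→Priya, Slot 10→Nakamura, Slot 11→Lindqvist+Petrov.

5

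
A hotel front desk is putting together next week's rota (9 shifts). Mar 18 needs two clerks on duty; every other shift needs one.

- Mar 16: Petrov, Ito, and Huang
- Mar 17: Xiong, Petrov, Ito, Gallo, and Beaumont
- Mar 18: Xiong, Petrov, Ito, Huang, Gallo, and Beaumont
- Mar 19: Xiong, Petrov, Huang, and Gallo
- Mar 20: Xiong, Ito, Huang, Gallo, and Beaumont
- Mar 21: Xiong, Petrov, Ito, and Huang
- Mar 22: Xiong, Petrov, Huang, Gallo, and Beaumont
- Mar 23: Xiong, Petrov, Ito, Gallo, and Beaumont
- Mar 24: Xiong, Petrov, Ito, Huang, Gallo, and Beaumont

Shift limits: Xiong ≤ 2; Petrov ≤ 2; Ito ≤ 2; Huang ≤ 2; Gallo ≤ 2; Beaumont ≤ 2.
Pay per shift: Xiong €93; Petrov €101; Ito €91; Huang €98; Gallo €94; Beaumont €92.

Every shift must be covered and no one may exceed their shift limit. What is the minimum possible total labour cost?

Picking the cheapest available clerk for each shift independently would cost €914, but that ignores the shift limits.
An optimal schedule: Mar 16→Ito, Mar 17→Beaumont, Mar 18→Gallo+Huang, Mar 19→Xiong, Mar 20→Beaumont, Mar 21→Ito, Mar 22→Xiong, Mar 23→Gallo, Mar 24→Huang.
Total: 91 + 92 + 94 + 98 + 93 + 92 + 91 + 93 + 94 + 98 = €936.

€936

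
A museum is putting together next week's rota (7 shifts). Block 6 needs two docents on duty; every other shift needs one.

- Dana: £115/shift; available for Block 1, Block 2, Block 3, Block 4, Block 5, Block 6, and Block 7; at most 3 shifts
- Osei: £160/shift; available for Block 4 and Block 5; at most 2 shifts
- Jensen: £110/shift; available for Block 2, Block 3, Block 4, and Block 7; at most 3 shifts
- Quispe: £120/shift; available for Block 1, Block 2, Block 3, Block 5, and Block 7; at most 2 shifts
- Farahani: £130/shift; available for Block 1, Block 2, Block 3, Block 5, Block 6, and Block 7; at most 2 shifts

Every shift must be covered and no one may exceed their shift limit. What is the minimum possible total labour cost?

Block 6 can only be covered by Dana and Farahani, so that assignment is forced.
Picking the cheapest available docent for each shift independently would cost £915, but that ignores the shift limits.
An optimal schedule: Block 1→Dana, Block 2→Jensen, Block 3→Jensen, Block 4→Jensen, Block 5→Dana, Block 6→Dana+Farahani, Block 7→Quispe.
Total: 115 + 110 + 110 + 110 + 115 + 115 + 130 + 120 = £925.

£925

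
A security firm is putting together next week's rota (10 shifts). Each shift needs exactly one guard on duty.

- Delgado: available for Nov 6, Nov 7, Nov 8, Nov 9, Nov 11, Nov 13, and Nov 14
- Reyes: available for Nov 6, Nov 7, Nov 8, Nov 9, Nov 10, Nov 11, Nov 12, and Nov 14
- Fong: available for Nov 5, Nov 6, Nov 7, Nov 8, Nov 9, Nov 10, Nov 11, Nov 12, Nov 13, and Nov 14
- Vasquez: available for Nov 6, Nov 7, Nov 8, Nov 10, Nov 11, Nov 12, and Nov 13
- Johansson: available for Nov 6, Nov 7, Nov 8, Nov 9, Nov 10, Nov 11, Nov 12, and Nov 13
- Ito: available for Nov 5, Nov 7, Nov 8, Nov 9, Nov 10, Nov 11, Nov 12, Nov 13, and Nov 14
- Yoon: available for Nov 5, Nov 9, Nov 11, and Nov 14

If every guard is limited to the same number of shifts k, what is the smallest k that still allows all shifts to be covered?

With 7 guards and 10 worker-slots to fill, someone must work at least ⌈10/7⌉ = 2 shifts, so k ≥ 2.
k = 2 works: Nov 5→Fong, Nov 6→Delgado, Nov 7→Vasquez, Nov 8→Vasquez, Nov 9→Johansson, Nov 10→Reyes, Nov 11→Johansson, Nov 12→Reyes, Nov 13→Delgado, Nov 14→Fong.
Loads: Delgado 2, Reyes 2, Fong 2, Vasquez 2, Johansson 2, Ito 0, Yoon 0 — all ≤ 2.

2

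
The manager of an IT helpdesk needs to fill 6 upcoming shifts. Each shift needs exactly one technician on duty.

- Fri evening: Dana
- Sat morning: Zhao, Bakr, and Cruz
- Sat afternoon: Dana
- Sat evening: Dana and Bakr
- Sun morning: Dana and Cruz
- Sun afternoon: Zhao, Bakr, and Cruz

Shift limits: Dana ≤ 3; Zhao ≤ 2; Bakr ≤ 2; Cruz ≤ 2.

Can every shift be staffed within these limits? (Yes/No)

Yes

Fri evening can only be covered by Dana, so that assignment is forced.
Sat afternoon can only be covered by Dana, so that assignment is forced.
One valid schedule: Fri evening→Dana, Sat morning→Zhao, Sat afternoon→Dana, Sat evening→Dana, Sun morning→Cruz, Sun afternoon→Zhao.
Loads: Dana 3/3, Zhao 2/2, Bakr 0/2, Cruz 1/2 — all within limits.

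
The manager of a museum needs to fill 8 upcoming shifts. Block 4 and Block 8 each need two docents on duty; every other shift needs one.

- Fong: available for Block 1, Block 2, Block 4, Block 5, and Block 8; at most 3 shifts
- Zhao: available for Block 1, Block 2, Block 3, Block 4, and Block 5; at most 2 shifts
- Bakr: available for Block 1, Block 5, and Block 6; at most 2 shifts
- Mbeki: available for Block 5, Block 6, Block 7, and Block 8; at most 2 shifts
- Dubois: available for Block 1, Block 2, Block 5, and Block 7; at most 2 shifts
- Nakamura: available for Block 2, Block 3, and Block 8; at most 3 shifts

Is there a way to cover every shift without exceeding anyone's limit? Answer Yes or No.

Block 4 can only be covered by Fong and Zhao, so that assignment is forced.
One valid schedule: Block 1→Fong, Block 2→Dubois, Block 3→Zhao, Block 4→Fong+Zhao, Block 5→Bakr, Block 6→Bakr, Block 7→Mbeki, Block 8→Fong+Mbeki.
Loads: Fong 3/3, Zhao 2/2, Bakr 2/2, Mbeki 2/2, Dubois 1/2, Nakamura 0/3 — all within limits.

Yes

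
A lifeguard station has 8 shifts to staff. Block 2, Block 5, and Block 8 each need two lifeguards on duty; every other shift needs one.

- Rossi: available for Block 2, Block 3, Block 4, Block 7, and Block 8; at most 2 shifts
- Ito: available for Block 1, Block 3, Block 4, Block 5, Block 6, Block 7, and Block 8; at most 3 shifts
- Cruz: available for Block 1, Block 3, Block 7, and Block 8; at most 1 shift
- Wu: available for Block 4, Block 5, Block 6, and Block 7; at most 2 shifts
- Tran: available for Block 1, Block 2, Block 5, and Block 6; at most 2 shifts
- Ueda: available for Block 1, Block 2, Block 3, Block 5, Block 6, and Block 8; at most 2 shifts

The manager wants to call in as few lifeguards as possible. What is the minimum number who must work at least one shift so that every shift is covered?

5

11 slots to fill and no one can take more than 3, so at least ⌈11/3⌉ = 4 lifeguards are needed.
Any 4 lifeguards together have capacity at most 3+2+2+2 = 9 < 11 slots, so 4 can never suffice.
Rossi, Ito, Wu, Tran, and Ueda alone can cover everything: Block 1→Ito, Block 2→Rossi+Tran, Block 3→Rossi, Block 4→Ito, Block 5→Tran+Ueda, Block 6→Wu, Block 7→Wu, Block 8→Ito+Ueda.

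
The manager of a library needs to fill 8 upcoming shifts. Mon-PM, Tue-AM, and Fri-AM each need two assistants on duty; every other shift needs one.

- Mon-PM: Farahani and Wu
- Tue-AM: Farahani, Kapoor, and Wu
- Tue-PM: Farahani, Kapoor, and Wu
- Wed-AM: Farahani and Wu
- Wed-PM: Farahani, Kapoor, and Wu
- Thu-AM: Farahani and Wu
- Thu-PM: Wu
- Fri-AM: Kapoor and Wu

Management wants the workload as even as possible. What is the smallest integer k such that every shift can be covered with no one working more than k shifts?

With 3 assistants and 11 worker-slots to fill, someone must work at least ⌈11/3⌉ = 4 shifts, so k ≥ 4.
k = 4 works: Mon-PM→Farahani+Wu, Tue-AM→Farahani+Kapoor, Tue-PM→Kapoor, Wed-AM→Farahani, Wed-PM→Kapoor, Thu-AM→Farahani, Thu-PM→Wu, Fri-AM→Kapoor+Wu.
Loads: Farahani 4, Kapoor 4, Wu 3 — all ≤ 4.

4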